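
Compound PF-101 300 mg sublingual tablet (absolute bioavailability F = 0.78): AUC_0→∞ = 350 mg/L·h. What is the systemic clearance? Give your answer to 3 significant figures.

CL = 0.669 L/h

CL = F × Dose / AUC_0→∞
   = 0.78 × 300 / 350 = 0.668571 L/h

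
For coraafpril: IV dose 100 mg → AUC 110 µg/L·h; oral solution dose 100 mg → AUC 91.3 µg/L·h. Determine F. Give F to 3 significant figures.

F = (AUC_ev / D_ev) / (AUC_iv / D_iv)
  = (91.3/100) / (110/100)
  = 0.913 / 1.1 = 0.8300

F = 0.830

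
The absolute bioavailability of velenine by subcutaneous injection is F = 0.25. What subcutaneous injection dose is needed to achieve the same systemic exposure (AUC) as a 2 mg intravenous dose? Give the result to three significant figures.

D_subcutaneous = 8.00 mg

For equal systemic exposure: F × D_ev = D_iv
D_ev = D_iv / F = 2 / 0.25 = 8 mg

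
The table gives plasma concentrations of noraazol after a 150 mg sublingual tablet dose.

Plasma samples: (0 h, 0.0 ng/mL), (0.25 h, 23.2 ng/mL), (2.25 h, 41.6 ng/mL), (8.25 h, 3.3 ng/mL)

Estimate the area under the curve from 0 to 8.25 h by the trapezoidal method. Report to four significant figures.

Trapezoidal AUC_0→8.25:
  [0→0.25]: (0.0+23.2)/2 × 0.25 = 2.9
  [0.25→2.25]: (23.2+41.6)/2 × 2 = 64.8
  [2.25→8.25]: (41.6+3.3)/2 × 6 = 134.7
  Sum = 202.4 ng/mL·h

AUC = 202.4 ng/mL·h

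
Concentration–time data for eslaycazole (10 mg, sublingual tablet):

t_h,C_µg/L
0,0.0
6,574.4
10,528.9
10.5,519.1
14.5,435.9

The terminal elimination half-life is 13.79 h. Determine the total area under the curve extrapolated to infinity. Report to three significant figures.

AUC = 14800 µg/L·h

Trapezoidal AUC_0→14.5:
  [0→6]: (0.0+574.4)/2 × 6 = 1723.2
  [6→10]: (574.4+528.9)/2 × 4 = 2206.6
  [10→10.5]: (528.9+519.1)/2 × 0.5 = 262.0
  [10.5→14.5]: (519.1+435.9)/2 × 4 = 1910.0
  Sum = 6101.8 µg/L·h
k_e = ln2 / t½ = 0.693147 / 13.79 = 0.0503 h^-1
Extrapolated tail: C_last / k_e = 435.9 / 0.0503 = 8666.004
AUC_0→∞ = 6101.8 + 8666.004 = 14767.804 µg/L·h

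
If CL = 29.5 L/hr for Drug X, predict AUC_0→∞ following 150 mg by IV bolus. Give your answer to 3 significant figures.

AUC = 5.08 mg/L·hr

AUC_0→∞ = Dose_iv / CL
        = 150 / 29.5 = 5.08475 mg/L·hr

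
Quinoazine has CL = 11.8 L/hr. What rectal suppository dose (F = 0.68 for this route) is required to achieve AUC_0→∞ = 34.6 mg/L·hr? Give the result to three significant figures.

Dose = 600 mg

Dose = CL × AUC_0→∞ / F
     = 11.8 × 34.6 / 0.68 = 600.412 mg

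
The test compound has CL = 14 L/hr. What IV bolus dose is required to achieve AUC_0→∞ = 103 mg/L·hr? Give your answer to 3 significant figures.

Dose = 1440 mg

Dose_iv = CL × AUC_0→∞
     = 14 × 103 = 1442 mg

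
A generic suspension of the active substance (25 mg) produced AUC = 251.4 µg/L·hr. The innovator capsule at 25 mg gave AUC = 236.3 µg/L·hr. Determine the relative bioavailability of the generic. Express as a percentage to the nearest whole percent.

F_rel = 106%

F_rel = (AUC_test/D_test) / (AUC_ref/D_ref)
      = (251.4/25) / (236.3/25)
      = 10.056 / 9.452 = 1.0639 = 106.39%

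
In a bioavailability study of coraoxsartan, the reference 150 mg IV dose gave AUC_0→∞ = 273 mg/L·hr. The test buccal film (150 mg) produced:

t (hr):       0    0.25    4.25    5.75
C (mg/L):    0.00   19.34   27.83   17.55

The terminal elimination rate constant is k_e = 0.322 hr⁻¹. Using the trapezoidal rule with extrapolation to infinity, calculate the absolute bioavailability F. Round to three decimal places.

Trapezoidal AUC_0→5.75 (buccal film):
  [0→0.25]: (0.00+19.34)/2 × 0.25 = 2.4175
  [0.25→4.25]: (19.34+27.83)/2 × 4 = 94.34
  [4.25→5.75]: (27.83+17.55)/2 × 1.5 = 34.035
  Sum = 130.7925 mg/L·hr
Tail: C_last/k_e = 17.55/0.322 = 54.503
AUC_0→∞ (buccal film) = 130.7925 + 54.503 = 185.2955 mg/L·hr
F = (AUC_ev/D_ev)/(AUC_iv/D_iv) = (185.2955/150)/(273/150) = 1.2353/1.82 = 0.6787

F = 0.679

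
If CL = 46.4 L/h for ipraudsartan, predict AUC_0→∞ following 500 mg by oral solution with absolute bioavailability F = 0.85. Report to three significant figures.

AUC_0→∞ = F × Dose / CL
        = 0.85 × 500 / 46.4 = 9.15948 mg/L·h

AUC = 9.16 mg/L·h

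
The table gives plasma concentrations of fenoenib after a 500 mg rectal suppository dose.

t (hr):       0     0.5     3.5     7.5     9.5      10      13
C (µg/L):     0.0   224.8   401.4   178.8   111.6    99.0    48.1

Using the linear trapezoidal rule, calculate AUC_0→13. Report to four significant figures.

AUC = 2720 µg/L·hr

Trapezoidal AUC_0→13:
  [0→0.5]: (0.0+224.8)/2 × 0.5 = 56.2
  [0.5→3.5]: (224.8+401.4)/2 × 3 = 939.3
  [3.5→7.5]: (401.4+178.8)/2 × 4 = 1160.4
  [7.5→9.5]: (178.8+111.6)/2 × 2 = 290.4
  [9.5→10]: (111.6+99.0)/2 × 0.5 = 52.65
  [10→13]: (99.0+48.1)/2 × 3 = 220.65
  Sum = 2719.6 µg/L·hr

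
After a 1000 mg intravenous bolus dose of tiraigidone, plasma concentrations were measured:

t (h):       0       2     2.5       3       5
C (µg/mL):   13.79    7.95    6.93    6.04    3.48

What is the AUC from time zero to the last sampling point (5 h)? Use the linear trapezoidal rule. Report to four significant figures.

AUC = 38.22 µg/mL·h

Trapezoidal AUC_0→5:
  [0→2]: (13.79+7.95)/2 × 2 = 21.74
  [2→2.5]: (7.95+6.93)/2 × 0.5 = 3.72
  [2.5→3]: (6.93+6.04)/2 × 0.5 = 3.2425
  [3→5]: (6.04+3.48)/2 × 2 = 9.52
  Sum = 38.2225 µg/mL·h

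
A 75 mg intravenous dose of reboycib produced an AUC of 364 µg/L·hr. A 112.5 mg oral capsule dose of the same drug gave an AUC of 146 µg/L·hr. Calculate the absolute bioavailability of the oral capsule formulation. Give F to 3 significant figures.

F = 0.267

F = (AUC_ev / D_ev) / (AUC_iv / D_iv)
  = (146/112.5) / (364/75)
  = 1.29778 / 4.85333 = 0.2674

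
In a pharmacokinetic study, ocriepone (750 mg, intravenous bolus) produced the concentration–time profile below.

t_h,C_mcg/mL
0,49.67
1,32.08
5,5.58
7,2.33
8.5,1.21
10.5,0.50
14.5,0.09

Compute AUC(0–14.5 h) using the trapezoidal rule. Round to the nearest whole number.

Trapezoidal AUC_0→14.5:
  [0→1]: (49.67+32.08)/2 × 1 = 40.875
  [1→5]: (32.08+5.58)/2 × 4 = 75.32
  [5→7]: (5.58+2.33)/2 × 2 = 7.91
  [7→8.5]: (2.33+1.21)/2 × 1.5 = 2.655
  [8.5→10.5]: (1.21+0.50)/2 × 2 = 1.71
  [10.5→14.5]: (0.50+0.09)/2 × 4 = 1.18
  Sum = 129.65 mcg/mL·h

AUC = 130 mcg/mL·h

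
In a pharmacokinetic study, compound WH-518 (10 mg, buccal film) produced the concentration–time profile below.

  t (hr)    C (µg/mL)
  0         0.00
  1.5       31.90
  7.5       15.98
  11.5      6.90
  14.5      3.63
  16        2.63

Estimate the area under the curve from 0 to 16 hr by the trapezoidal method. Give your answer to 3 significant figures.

Trapezoidal AUC_0→16:
  [0→1.5]: (0.00+31.90)/2 × 1.5 = 23.925
  [1.5→7.5]: (31.90+15.98)/2 × 6 = 143.64
  [7.5→11.5]: (15.98+6.90)/2 × 4 = 45.76
  [11.5→14.5]: (6.90+3.63)/2 × 3 = 15.795
  [14.5→16]: (3.63+2.63)/2 × 1.5 = 4.695
  Sum = 233.815 µg/mL·hr

AUC = 234 µg/mL·hr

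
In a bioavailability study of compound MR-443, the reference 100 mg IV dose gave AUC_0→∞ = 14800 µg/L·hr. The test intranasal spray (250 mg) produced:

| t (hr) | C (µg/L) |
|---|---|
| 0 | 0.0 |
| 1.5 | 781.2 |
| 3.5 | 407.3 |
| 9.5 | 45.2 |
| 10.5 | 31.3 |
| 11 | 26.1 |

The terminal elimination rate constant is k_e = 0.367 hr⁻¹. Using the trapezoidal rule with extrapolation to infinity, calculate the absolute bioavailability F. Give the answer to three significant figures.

Trapezoidal AUC_0→11 (intranasal spray):
  [0→1.5]: (0.0+781.2)/2 × 1.5 = 585.9
  [1.5→3.5]: (781.2+407.3)/2 × 2 = 1188.5
  [3.5→9.5]: (407.3+45.2)/2 × 6 = 1357.5
  [9.5→10.5]: (45.2+31.3)/2 × 1 = 38.25
  [10.5→11]: (31.3+26.1)/2 × 0.5 = 14.35
  Sum = 3184.5 µg/L·hr
Tail: C_last/k_e = 26.1/0.367 = 71.117
AUC_0→∞ (intranasal spray) = 3184.5 + 71.117 = 3255.617 µg/L·hr
F = (AUC_ev/D_ev)/(AUC_iv/D_iv) = (3255.617/250)/(14800/100) = 13.022468/148 = 0.0880

F = 0.0880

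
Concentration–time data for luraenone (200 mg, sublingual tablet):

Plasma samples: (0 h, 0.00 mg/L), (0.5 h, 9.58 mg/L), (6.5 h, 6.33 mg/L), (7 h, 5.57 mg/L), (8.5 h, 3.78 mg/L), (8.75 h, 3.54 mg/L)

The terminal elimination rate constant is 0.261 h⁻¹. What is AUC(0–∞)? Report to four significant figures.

AUC = 74.59 mg/L·h

Trapezoidal AUC_0→8.75:
  [0→0.5]: (0.00+9.58)/2 × 0.5 = 2.395
  [0.5→6.5]: (9.58+6.33)/2 × 6 = 47.73
  [6.5→7]: (6.33+5.57)/2 × 0.5 = 2.975
  [7→8.5]: (5.57+3.78)/2 × 1.5 = 7.0125
  [8.5→8.75]: (3.78+3.54)/2 × 0.25 = 0.915
  Sum = 61.0275 mg/L·h
Extrapolated tail: C_last / k_e = 3.54 / 0.261 = 13.563
AUC_0→∞ = 61.0275 + 13.563 = 74.5905 mg/L·h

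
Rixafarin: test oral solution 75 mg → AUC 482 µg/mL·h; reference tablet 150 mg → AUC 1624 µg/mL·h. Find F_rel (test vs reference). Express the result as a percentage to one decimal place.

F_rel = 59.4%

F_rel = (AUC_test/D_test) / (AUC_ref/D_ref)
      = (482/75) / (1624/150)
      = 6.42667 / 10.8267 = 0.5936 = 59.36%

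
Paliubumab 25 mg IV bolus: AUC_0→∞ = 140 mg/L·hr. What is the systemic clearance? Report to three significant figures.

CL = Dose_iv / AUC_0→∞
   = 25 / 140 = 0.178571 L/hr

CL = 0.179 L/hr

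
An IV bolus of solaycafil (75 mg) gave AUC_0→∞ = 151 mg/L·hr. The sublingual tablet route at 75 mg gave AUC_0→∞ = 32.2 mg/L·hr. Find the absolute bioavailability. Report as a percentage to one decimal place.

F = (AUC_ev / D_ev) / (AUC_iv / D_iv)
  = (32.2/75) / (151/75)
  = 0.429333 / 2.01333 = 0.2132
  = 21.32%

F = 21.3%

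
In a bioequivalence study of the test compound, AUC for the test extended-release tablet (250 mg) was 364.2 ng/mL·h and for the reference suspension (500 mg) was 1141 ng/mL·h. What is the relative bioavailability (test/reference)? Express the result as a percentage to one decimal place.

F_rel = (AUC_test/D_test) / (AUC_ref/D_ref)
      = (364.2/250) / (1141/500)
      = 1.4568 / 2.282 = 0.6384 = 63.84%

F_rel = 63.8%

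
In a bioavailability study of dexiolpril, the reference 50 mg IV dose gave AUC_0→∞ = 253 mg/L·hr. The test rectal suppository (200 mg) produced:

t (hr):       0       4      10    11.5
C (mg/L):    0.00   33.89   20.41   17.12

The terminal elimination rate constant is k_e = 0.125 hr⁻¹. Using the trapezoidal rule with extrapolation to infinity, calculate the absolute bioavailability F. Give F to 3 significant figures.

Trapezoidal AUC_0→11.5 (rectal suppository):
  [0→4]: (0.00+33.89)/2 × 4 = 67.78
  [4→10]: (33.89+20.41)/2 × 6 = 162.9
  [10→11.5]: (20.41+17.12)/2 × 1.5 = 28.1475
  Sum = 258.8275 mg/L·hr
Tail: C_last/k_e = 17.12/0.125 = 136.960
AUC_0→∞ (rectal suppository) = 258.8275 + 136.960 = 395.7875 mg/L·hr
F = (AUC_ev/D_ev)/(AUC_iv/D_iv) = (395.7875/200)/(253/50) = 1.9789375/5.06 = 0.3911

F = 0.391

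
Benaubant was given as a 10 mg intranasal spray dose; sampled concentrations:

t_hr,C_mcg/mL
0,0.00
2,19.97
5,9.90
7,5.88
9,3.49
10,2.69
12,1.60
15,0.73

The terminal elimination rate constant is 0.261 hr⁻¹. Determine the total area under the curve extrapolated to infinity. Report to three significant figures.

AUC = 104 mcg/mL·hr

Trapezoidal AUC_0→15:
  [0→2]: (0.00+19.97)/2 × 2 = 19.97
  [2→5]: (19.97+9.90)/2 × 3 = 44.805
  [5→7]: (9.90+5.88)/2 × 2 = 15.78
  [7→9]: (5.88+3.49)/2 × 2 = 9.37
  [9→10]: (3.49+2.69)/2 × 1 = 3.09
  [10→12]: (2.69+1.60)/2 × 2 = 4.29
  [12→15]: (1.60+0.73)/2 × 3 = 3.495
  Sum = 100.8 mcg/mL·hr
Extrapolated tail: C_last / k_e = 0.73 / 0.261 = 2.797
AUC_0→∞ = 100.8 + 2.797 = 103.597 mcg/mL·hr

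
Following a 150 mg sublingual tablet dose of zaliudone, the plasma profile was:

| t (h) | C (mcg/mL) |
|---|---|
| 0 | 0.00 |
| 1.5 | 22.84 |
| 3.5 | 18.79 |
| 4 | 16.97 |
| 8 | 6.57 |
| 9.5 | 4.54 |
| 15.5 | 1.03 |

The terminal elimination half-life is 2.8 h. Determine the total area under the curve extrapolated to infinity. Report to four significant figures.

Trapezoidal AUC_0→15.5:
  [0→1.5]: (0.00+22.84)/2 × 1.5 = 17.13
  [1.5→3.5]: (22.84+18.79)/2 × 2 = 41.63
  [3.5→4]: (18.79+16.97)/2 × 0.5 = 8.94
  [4→8]: (16.97+6.57)/2 × 4 = 47.08
  [8→9.5]: (6.57+4.54)/2 × 1.5 = 8.3325
  [9.5→15.5]: (4.54+1.03)/2 × 6 = 16.71
  Sum = 139.8225 mcg/mL·h
k_e = ln2 / t½ = 0.693147 / 2.8 = 0.2476 h^-1
Extrapolated tail: C_last / k_e = 1.03 / 0.2476 = 4.160
AUC_0→∞ = 139.8225 + 4.160 = 143.9825 mcg/mL·h

AUC = 144.0 mcg/mL·h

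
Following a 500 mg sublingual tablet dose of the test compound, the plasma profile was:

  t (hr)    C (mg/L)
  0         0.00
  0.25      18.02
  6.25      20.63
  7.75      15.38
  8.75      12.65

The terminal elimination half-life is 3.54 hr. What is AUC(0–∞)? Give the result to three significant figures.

AUC = 224 mg/L·hr

Trapezoidal AUC_0→8.75:
  [0→0.25]: (0.00+18.02)/2 × 0.25 = 2.2525
  [0.25→6.25]: (18.02+20.63)/2 × 6 = 115.95
  [6.25→7.75]: (20.63+15.38)/2 × 1.5 = 27.0075
  [7.75→8.75]: (15.38+12.65)/2 × 1 = 14.015
  Sum = 159.225 mg/L·hr
k_e = ln2 / t½ = 0.693147 / 3.54 = 0.1958 hr^-1
Extrapolated tail: C_last / k_e = 12.65 / 0.1958 = 64.607
AUC_0→∞ = 159.225 + 64.607 = 223.832 mg/L·hr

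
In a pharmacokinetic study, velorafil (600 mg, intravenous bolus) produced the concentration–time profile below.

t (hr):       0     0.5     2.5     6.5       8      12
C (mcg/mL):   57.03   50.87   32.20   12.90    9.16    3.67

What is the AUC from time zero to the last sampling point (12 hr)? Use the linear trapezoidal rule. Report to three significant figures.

Trapezoidal AUC_0→12:
  [0→0.5]: (57.03+50.87)/2 × 0.5 = 26.975
  [0.5→2.5]: (50.87+32.20)/2 × 2 = 83.07
  [2.5→6.5]: (32.20+12.90)/2 × 4 = 90.2
  [6.5→8]: (12.90+9.16)/2 × 1.5 = 16.545
  [8→12]: (9.16+3.67)/2 × 4 = 25.66
  Sum = 242.45 mcg/mL·hr

AUC = 242 mcg/mL·hr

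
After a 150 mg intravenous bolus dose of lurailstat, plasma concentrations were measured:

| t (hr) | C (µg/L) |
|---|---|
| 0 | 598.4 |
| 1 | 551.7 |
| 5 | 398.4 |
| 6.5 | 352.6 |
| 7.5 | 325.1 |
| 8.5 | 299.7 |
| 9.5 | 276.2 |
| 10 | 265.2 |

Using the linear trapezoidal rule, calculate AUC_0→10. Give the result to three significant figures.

AUC = 4110 µg/L·hr

Trapezoidal AUC_0→10:
  [0→1]: (598.4+551.7)/2 × 1 = 575.05
  [1→5]: (551.7+398.4)/2 × 4 = 1900.2
  [5→6.5]: (398.4+352.6)/2 × 1.5 = 563.25
  [6.5→7.5]: (352.6+325.1)/2 × 1 = 338.85
  [7.5→8.5]: (325.1+299.7)/2 × 1 = 312.4
  [8.5→9.5]: (299.7+276.2)/2 × 1 = 287.95
  [9.5→10]: (276.2+265.2)/2 × 0.5 = 135.35
  Sum = 4113.05 µg/L·hr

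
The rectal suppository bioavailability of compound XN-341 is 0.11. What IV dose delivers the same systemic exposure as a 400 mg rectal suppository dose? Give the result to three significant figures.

Systemic exposure from an extravascular dose = F × D_ev, so the equivalent IV dose is F × D_ev.
D_iv = F × D_ev = 0.11 × 400 = 44 mg

D_iv = 44.0 mg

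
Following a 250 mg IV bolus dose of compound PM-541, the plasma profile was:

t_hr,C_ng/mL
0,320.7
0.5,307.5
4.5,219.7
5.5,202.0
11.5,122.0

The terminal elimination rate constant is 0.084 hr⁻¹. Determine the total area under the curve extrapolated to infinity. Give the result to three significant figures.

Trapezoidal AUC_0→11.5:
  [0→0.5]: (320.7+307.5)/2 × 0.5 = 157.05
  [0.5→4.5]: (307.5+219.7)/2 × 4 = 1054.4
  [4.5→5.5]: (219.7+202.0)/2 × 1 = 210.85
  [5.5→11.5]: (202.0+122.0)/2 × 6 = 972.0
  Sum = 2394.3 ng/mL·hr
Extrapolated tail: C_last / k_e = 122.0 / 0.084 = 1452.381
AUC_0→∞ = 2394.3 + 1452.381 = 3846.681 ng/mL·hr

AUC = 3850 ng/mL·hr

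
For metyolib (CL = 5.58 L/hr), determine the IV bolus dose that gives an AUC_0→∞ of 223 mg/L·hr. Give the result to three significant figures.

Dose_iv = CL × AUC_0→∞
     = 5.58 × 223 = 1244.34 mg

Dose = 1240 mg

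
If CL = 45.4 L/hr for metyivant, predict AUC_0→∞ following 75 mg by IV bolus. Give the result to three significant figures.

AUC = 1.65 mg/L·hr

AUC_0→∞ = Dose_iv / CL
        = 75 / 45.4 = 1.65198 mg/L·hr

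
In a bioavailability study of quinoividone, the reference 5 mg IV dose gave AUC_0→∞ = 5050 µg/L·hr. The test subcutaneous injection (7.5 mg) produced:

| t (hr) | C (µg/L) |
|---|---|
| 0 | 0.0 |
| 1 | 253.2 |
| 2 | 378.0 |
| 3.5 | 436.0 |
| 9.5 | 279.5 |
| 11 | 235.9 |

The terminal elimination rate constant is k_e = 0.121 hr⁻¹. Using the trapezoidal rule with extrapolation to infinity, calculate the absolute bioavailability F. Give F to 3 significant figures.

F = 0.731

Trapezoidal AUC_0→11 (subcutaneous injection):
  [0→1]: (0.0+253.2)/2 × 1 = 126.6
  [1→2]: (253.2+378.0)/2 × 1 = 315.6
  [2→3.5]: (378.0+436.0)/2 × 1.5 = 610.5
  [3.5→9.5]: (436.0+279.5)/2 × 6 = 2146.5
  [9.5→11]: (279.5+235.9)/2 × 1.5 = 386.55
  Sum = 3585.75 µg/L·hr
Tail: C_last/k_e = 235.9/0.121 = 1949.587
AUC_0→∞ (subcutaneous injection) = 3585.75 + 1949.587 = 5535.337 µg/L·hr
F = (AUC_ev/D_ev)/(AUC_iv/D_iv) = (5535.337/7.5)/(5050/5) = 738.045/1010 = 0.7307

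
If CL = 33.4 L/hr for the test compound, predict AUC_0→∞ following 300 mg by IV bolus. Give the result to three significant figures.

AUC_0→∞ = Dose_iv / CL
        = 300 / 33.4 = 8.98204 mg/L·hr

AUC = 8.98 mg/L·hr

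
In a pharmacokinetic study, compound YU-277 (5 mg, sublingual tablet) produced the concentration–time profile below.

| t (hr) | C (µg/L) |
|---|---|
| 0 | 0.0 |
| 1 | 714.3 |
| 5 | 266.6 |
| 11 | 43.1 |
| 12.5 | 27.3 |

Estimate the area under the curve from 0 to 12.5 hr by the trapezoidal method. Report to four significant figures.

Trapezoidal AUC_0→12.5:
  [0→1]: (0.0+714.3)/2 × 1 = 357.15
  [1→5]: (714.3+266.6)/2 × 4 = 1961.8
  [5→11]: (266.6+43.1)/2 × 6 = 929.1
  [11→12.5]: (43.1+27.3)/2 × 1.5 = 52.8
  Sum = 3300.85 µg/L·hr

AUC = 3301 µg/L·hr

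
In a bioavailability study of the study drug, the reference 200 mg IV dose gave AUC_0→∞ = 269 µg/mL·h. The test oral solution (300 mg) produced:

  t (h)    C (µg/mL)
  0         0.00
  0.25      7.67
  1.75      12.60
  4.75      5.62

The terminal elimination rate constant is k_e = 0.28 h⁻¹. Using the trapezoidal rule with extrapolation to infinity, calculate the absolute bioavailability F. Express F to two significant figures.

F = 0.16

Trapezoidal AUC_0→4.75 (oral solution):
  [0→0.25]: (0.00+7.67)/2 × 0.25 = 0.95875
  [0.25→1.75]: (7.67+12.60)/2 × 1.5 = 15.2025
  [1.75→4.75]: (12.60+5.62)/2 × 3 = 27.33
  Sum = 43.49125 µg/mL·h
Tail: C_last/k_e = 5.62/0.28 = 20.071
AUC_0→∞ (oral solution) = 43.49125 + 20.071 = 63.56225 µg/mL·h
F = (AUC_ev/D_ev)/(AUC_iv/D_iv) = (63.56225/300)/(269/200) = 0.211874/1.345 = 0.1575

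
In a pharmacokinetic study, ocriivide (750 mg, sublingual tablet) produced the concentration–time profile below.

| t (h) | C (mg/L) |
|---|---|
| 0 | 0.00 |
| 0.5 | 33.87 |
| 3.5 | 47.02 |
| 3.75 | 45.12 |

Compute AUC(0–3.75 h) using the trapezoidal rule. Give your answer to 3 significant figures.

Trapezoidal AUC_0→3.75:
  [0→0.5]: (0.00+33.87)/2 × 0.5 = 8.4675
  [0.5→3.5]: (33.87+47.02)/2 × 3 = 121.335
  [3.5→3.75]: (47.02+45.12)/2 × 0.25 = 11.5175
  Sum = 141.32 mg/L·h

AUC = 141 mg/L·h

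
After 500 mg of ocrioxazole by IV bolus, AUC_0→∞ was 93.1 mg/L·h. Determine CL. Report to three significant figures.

CL = 5.37 L/h

CL = Dose_iv / AUC_0→∞
   = 500 / 93.1 = 5.37057 L/h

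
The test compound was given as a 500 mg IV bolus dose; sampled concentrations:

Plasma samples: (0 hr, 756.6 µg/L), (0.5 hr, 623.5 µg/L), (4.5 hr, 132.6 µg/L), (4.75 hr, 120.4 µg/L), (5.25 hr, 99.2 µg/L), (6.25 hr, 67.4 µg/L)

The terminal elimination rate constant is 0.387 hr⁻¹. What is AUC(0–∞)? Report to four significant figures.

Trapezoidal AUC_0→6.25:
  [0→0.5]: (756.6+623.5)/2 × 0.5 = 345.025
  [0.5→4.5]: (623.5+132.6)/2 × 4 = 1512.2
  [4.5→4.75]: (132.6+120.4)/2 × 0.25 = 31.625
  [4.75→5.25]: (120.4+99.2)/2 × 0.5 = 54.9
  [5.25→6.25]: (99.2+67.4)/2 × 1 = 83.3
  Sum = 2027.05 µg/L·hr
Extrapolated tail: C_last / k_e = 67.4 / 0.387 = 174.160
AUC_0→∞ = 2027.05 + 174.160 = 2201.21 µg/L·hr

AUC = 2201 µg/L·hr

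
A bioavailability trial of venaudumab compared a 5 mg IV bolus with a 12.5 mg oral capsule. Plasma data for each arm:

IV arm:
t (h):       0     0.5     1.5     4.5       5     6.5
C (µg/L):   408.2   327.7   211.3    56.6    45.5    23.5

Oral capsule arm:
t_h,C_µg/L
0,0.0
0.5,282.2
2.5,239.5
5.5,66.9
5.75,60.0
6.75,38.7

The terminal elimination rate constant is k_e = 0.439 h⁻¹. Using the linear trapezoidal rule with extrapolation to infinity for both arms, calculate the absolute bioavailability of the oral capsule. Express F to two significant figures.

F = 0.49

Trapezoidal AUC_0→6.5 (IV):
  [0→0.5]: (408.2+327.7)/2 × 0.5 = 183.975
  [0.5→1.5]: (327.7+211.3)/2 × 1 = 269.5
  [1.5→4.5]: (211.3+56.6)/2 × 3 = 401.85
  [4.5→5]: (56.6+45.5)/2 × 0.5 = 25.525
  [5→6.5]: (45.5+23.5)/2 × 1.5 = 51.75
  Sum = 932.6 µg/L·h
IV tail: 23.5/0.439 = 53.531; AUC_iv,0→∞ = 932.6 + 53.531 = 986.131 µg/L·h
Trapezoidal AUC_0→6.75 (oral capsule):
  [0→0.5]: (0.0+282.2)/2 × 0.5 = 70.55
  [0.5→2.5]: (282.2+239.5)/2 × 2 = 521.7
  [2.5→5.5]: (239.5+66.9)/2 × 3 = 459.6
  [5.5→5.75]: (66.9+60.0)/2 × 0.25 = 15.8625
  [5.75→6.75]: (60.0+38.7)/2 × 1 = 49.35
  Sum = 1117.0625 µg/L·h
oral capsule tail: 38.7/0.439 = 88.155; AUC_ev,0→∞ = 1117.0625 + 88.155 = 1205.2175 µg/L·h
F = (AUC_ev/D_ev)/(AUC_iv/D_iv) = (1205.2175/12.5)/(986.131/5) = 96.4174/197.2262 = 0.4889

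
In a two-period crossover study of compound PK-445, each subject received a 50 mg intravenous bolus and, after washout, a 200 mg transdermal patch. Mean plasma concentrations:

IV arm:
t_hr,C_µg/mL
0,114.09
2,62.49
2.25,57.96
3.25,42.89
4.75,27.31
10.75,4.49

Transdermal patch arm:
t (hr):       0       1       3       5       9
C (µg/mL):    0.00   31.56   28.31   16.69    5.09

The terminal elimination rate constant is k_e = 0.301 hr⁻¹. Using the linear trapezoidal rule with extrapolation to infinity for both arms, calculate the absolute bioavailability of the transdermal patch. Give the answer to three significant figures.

Trapezoidal AUC_0→10.75 (IV):
  [0→2]: (114.09+62.49)/2 × 2 = 176.58
  [2→2.25]: (62.49+57.96)/2 × 0.25 = 15.05625
  [2.25→3.25]: (57.96+42.89)/2 × 1 = 50.425
  [3.25→4.75]: (42.89+27.31)/2 × 1.5 = 52.65
  [4.75→10.75]: (27.31+4.49)/2 × 6 = 95.4
  Sum = 390.11125 µg/mL·hr
IV tail: 4.49/0.301 = 14.917; AUC_iv,0→∞ = 390.11125 + 14.917 = 405.02825 µg/mL·hr
Trapezoidal AUC_0→9 (transdermal patch):
  [0→1]: (0.00+31.56)/2 × 1 = 15.78
  [1→3]: (31.56+28.31)/2 × 2 = 59.87
  [3→5]: (28.31+16.69)/2 × 2 = 45.0
  [5→9]: (16.69+5.09)/2 × 4 = 43.56
  Sum = 164.21 µg/mL·hr
transdermal patch tail: 5.09/0.301 = 16.910; AUC_ev,0→∞ = 164.21 + 16.910 = 181.12 µg/mL·hr
F = (AUC_ev/D_ev)/(AUC_iv/D_iv) = (181.12/200)/(405.02825/50) = 0.9056/8.100565 = 0.1118

F = 0.112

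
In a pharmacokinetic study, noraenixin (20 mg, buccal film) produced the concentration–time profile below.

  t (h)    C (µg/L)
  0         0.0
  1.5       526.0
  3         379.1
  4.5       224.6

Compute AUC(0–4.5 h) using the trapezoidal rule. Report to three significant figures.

AUC = 1530 µg/L·h

Trapezoidal AUC_0→4.5:
  [0→1.5]: (0.0+526.0)/2 × 1.5 = 394.5
  [1.5→3]: (526.0+379.1)/2 × 1.5 = 678.825
  [3→4.5]: (379.1+224.6)/2 × 1.5 = 452.775
  Sum = 1526.1 µg/L·h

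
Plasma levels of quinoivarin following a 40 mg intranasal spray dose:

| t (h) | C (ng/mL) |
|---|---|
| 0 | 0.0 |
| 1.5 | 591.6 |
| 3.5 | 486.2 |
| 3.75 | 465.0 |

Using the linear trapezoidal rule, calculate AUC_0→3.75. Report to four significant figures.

Trapezoidal AUC_0→3.75:
  [0→1.5]: (0.0+591.6)/2 × 1.5 = 443.7
  [1.5→3.5]: (591.6+486.2)/2 × 2 = 1077.8
  [3.5→3.75]: (486.2+465.0)/2 × 0.25 = 118.9
  Sum = 1640.4 ng/mL·h

AUC = 1640 ng/mL·h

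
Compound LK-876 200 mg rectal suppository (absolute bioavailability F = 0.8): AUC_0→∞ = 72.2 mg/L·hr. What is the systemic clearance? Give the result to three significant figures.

CL = F × Dose / AUC_0→∞
   = 0.8 × 200 / 72.2 = 2.21607 L/hr

CL = 2.22 L/hr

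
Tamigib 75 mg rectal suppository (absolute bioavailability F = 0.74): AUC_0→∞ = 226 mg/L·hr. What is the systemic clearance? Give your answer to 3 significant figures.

CL = F × Dose / AUC_0→∞
   = 0.74 × 75 / 226 = 0.245575 L/hr

CL = 0.246 L/hr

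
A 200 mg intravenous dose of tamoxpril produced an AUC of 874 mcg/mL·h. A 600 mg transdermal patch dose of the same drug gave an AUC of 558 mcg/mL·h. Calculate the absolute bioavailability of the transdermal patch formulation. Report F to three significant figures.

F = (AUC_ev / D_ev) / (AUC_iv / D_iv)
  = (558/600) / (874/200)
  = 0.93 / 4.37 = 0.2128

F = 0.213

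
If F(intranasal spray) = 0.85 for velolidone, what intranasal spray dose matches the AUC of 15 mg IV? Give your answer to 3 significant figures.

D_intranasal = 17.6 mg

For equal systemic exposure: F × D_ev = D_iv
D_ev = D_iv / F = 15 / 0.85 = 17.6471 mg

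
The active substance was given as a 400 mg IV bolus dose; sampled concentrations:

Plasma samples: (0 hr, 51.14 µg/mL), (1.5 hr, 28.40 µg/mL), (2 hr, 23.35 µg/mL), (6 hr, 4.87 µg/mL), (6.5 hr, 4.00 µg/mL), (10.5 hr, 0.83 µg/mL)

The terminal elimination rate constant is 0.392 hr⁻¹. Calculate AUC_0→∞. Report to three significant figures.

Trapezoidal AUC_0→10.5:
  [0→1.5]: (51.14+28.40)/2 × 1.5 = 59.655
  [1.5→2]: (28.40+23.35)/2 × 0.5 = 12.9375
  [2→6]: (23.35+4.87)/2 × 4 = 56.44
  [6→6.5]: (4.87+4.00)/2 × 0.5 = 2.2175
  [6.5→10.5]: (4.00+0.83)/2 × 4 = 9.66
  Sum = 140.91 µg/mL·hr
Extrapolated tail: C_last / k_e = 0.83 / 0.392 = 2.117
AUC_0→∞ = 140.91 + 2.117 = 143.027 µg/mL·hr

AUC = 143 µg/mL·hr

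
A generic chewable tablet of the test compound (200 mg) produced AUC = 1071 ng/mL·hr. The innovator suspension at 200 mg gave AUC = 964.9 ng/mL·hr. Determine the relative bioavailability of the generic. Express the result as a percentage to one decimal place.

F_rel = 111.0%

F_rel = (AUC_test/D_test) / (AUC_ref/D_ref)
      = (1071/200) / (964.9/200)
      = 5.355 / 4.8245 = 1.1100 = 111.00%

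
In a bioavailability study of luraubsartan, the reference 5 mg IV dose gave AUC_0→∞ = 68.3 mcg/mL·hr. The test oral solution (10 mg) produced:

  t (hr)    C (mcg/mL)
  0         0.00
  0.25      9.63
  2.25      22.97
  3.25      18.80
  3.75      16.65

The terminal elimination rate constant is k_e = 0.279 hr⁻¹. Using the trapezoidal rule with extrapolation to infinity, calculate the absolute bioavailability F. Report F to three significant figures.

F = 0.902

Trapezoidal AUC_0→3.75 (oral solution):
  [0→0.25]: (0.00+9.63)/2 × 0.25 = 1.20375
  [0.25→2.25]: (9.63+22.97)/2 × 2 = 32.6
  [2.25→3.25]: (22.97+18.80)/2 × 1 = 20.885
  [3.25→3.75]: (18.80+16.65)/2 × 0.5 = 8.8625
  Sum = 63.55125 mcg/mL·hr
Tail: C_last/k_e = 16.65/0.279 = 59.677
AUC_0→∞ (oral solution) = 63.55125 + 59.677 = 123.22825 mcg/mL·hr
F = (AUC_ev/D_ev)/(AUC_iv/D_iv) = (123.22825/10)/(68.3/5) = 12.322825/13.66 = 0.9021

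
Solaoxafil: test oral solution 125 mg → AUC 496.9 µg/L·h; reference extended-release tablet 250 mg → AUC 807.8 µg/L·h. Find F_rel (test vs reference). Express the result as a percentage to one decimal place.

F_rel = 123.0%

F_rel = (AUC_test/D_test) / (AUC_ref/D_ref)
      = (496.9/125) / (807.8/250)
      = 3.9752 / 3.2312 = 1.2303 = 123.03%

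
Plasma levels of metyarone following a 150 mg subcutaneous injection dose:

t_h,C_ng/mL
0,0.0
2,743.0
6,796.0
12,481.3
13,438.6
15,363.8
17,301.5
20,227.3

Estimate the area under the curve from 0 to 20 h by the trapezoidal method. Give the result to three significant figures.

Trapezoidal AUC_0→20:
  [0→2]: (0.0+743.0)/2 × 2 = 743.0
  [2→6]: (743.0+796.0)/2 × 4 = 3078.0
  [6→12]: (796.0+481.3)/2 × 6 = 3831.9
  [12→13]: (481.3+438.6)/2 × 1 = 459.95
  [13→15]: (438.6+363.8)/2 × 2 = 802.4
  [15→17]: (363.8+301.5)/2 × 2 = 665.3
  [17→20]: (301.5+227.3)/2 × 3 = 793.2
  Sum = 10373.75 ng/mL·h

AUC = 10400 ng/mL·h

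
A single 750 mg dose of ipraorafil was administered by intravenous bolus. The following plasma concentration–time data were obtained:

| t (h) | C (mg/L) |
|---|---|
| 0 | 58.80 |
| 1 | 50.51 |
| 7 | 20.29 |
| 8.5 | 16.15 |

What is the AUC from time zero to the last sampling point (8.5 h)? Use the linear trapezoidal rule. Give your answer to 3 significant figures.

Trapezoidal AUC_0→8.5:
  [0→1]: (58.80+50.51)/2 × 1 = 54.655
  [1→7]: (50.51+20.29)/2 × 6 = 212.4
  [7→8.5]: (20.29+16.15)/2 × 1.5 = 27.33
  Sum = 294.385 mg/L·h

AUC = 294 mg/L·h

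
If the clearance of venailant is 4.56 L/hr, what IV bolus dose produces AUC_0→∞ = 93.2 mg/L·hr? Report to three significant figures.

Dose = 425 mg

Dose_iv = CL × AUC_0→∞
     = 4.56 × 93.2 = 424.992 mg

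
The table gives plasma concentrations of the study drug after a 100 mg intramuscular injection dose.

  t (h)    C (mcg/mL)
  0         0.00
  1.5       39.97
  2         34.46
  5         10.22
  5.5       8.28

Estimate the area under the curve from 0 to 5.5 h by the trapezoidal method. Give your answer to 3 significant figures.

Trapezoidal AUC_0→5.5:
  [0→1.5]: (0.00+39.97)/2 × 1.5 = 29.9775
  [1.5→2]: (39.97+34.46)/2 × 0.5 = 18.6075
  [2→5]: (34.46+10.22)/2 × 3 = 67.02
  [5→5.5]: (10.22+8.28)/2 × 0.5 = 4.625
  Sum = 120.23 mcg/mL·h

AUC = 120 mcg/mL·h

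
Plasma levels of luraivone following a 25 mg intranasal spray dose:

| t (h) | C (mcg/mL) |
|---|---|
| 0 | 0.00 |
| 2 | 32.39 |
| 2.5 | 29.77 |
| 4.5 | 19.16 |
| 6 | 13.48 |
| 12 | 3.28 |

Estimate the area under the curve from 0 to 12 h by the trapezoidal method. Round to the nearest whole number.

AUC = 172 mcg/mL·h

Trapezoidal AUC_0→12:
  [0→2]: (0.00+32.39)/2 × 2 = 32.39
  [2→2.5]: (32.39+29.77)/2 × 0.5 = 15.54
  [2.5→4.5]: (29.77+19.16)/2 × 2 = 48.93
  [4.5→6]: (19.16+13.48)/2 × 1.5 = 24.48
  [6→12]: (13.48+3.28)/2 × 6 = 50.28
  Sum = 171.62 mcg/mL·h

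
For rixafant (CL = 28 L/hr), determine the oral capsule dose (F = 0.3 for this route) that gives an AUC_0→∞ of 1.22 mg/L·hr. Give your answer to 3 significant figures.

Dose = CL × AUC_0→∞ / F
     = 28 × 1.22 / 0.3 = 113.867 mg

Dose = 114 mg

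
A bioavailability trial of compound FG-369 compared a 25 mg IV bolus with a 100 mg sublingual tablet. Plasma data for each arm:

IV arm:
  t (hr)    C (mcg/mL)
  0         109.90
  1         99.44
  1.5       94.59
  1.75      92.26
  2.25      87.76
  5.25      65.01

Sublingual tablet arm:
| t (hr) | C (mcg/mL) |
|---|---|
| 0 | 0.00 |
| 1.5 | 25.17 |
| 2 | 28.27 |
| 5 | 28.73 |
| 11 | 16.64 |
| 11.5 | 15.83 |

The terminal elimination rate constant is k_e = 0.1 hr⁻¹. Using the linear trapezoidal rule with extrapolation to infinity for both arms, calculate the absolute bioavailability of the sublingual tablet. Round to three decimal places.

Trapezoidal AUC_0→5.25 (IV):
  [0→1]: (109.90+99.44)/2 × 1 = 104.67
  [1→1.5]: (99.44+94.59)/2 × 0.5 = 48.5075
  [1.5→1.75]: (94.59+92.26)/2 × 0.25 = 23.35625
  [1.75→2.25]: (92.26+87.76)/2 × 0.5 = 45.005
  [2.25→5.25]: (87.76+65.01)/2 × 3 = 229.155
  Sum = 450.69375 mcg/mL·hr
IV tail: 65.01/0.1 = 650.100; AUC_iv,0→∞ = 450.69375 + 650.100 = 1100.79375 mcg/mL·hr
Trapezoidal AUC_0→11.5 (sublingual tablet):
  [0→1.5]: (0.00+25.17)/2 × 1.5 = 18.8775
  [1.5→2]: (25.17+28.27)/2 × 0.5 = 13.36
  [2→5]: (28.27+28.73)/2 × 3 = 85.5
  [5→11]: (28.73+16.64)/2 × 6 = 136.11
  [11→11.5]: (16.64+15.83)/2 × 0.5 = 8.1175
  Sum = 261.965 mcg/mL·hr
sublingual tablet tail: 15.83/0.1 = 158.300; AUC_ev,0→∞ = 261.965 + 158.300 = 420.265 mcg/mL·hr
F = (AUC_ev/D_ev)/(AUC_iv/D_iv) = (420.265/100)/(1100.79375/25) = 4.20265/44.03175 = 0.0954

F = 0.095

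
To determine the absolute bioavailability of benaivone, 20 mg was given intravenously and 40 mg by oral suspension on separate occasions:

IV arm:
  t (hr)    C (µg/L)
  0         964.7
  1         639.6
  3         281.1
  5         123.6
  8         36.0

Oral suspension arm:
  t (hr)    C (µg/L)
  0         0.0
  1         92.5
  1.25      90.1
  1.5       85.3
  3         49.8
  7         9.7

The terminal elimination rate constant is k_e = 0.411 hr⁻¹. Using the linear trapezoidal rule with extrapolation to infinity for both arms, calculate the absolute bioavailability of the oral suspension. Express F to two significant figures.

F = 0.068

Trapezoidal AUC_0→8 (IV):
  [0→1]: (964.7+639.6)/2 × 1 = 802.15
  [1→3]: (639.6+281.1)/2 × 2 = 920.7
  [3→5]: (281.1+123.6)/2 × 2 = 404.7
  [5→8]: (123.6+36.0)/2 × 3 = 239.4
  Sum = 2366.95 µg/L·hr
IV tail: 36.0/0.411 = 87.591; AUC_iv,0→∞ = 2366.95 + 87.591 = 2454.541 µg/L·hr
Trapezoidal AUC_0→7 (oral suspension):
  [0→1]: (0.0+92.5)/2 × 1 = 46.25
  [1→1.25]: (92.5+90.1)/2 × 0.25 = 22.825
  [1.25→1.5]: (90.1+85.3)/2 × 0.25 = 21.925
  [1.5→3]: (85.3+49.8)/2 × 1.5 = 101.325
  [3→7]: (49.8+9.7)/2 × 4 = 119.0
  Sum = 311.325 µg/L·hr
oral suspension tail: 9.7/0.411 = 23.601; AUC_ev,0→∞ = 311.325 + 23.601 = 334.926 µg/L·hr
F = (AUC_ev/D_ev)/(AUC_iv/D_iv) = (334.926/40)/(2454.541/20) = 8.37315/122.72705 = 0.0682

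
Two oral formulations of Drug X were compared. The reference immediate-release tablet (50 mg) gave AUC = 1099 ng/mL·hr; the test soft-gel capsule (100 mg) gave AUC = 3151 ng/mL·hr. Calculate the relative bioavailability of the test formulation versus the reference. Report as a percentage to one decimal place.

F_rel = 143.4%

F_rel = (AUC_test/D_test) / (AUC_ref/D_ref)
      = (3151/100) / (1099/50)
      = 31.51 / 21.98 = 1.4336 = 143.36%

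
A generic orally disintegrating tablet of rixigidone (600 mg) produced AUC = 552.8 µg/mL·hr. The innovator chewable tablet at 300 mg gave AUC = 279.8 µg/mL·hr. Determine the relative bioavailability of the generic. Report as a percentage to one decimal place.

F_rel = 98.8%

F_rel = (AUC_test/D_test) / (AUC_ref/D_ref)
      = (552.8/600) / (279.8/300)
      = 0.921333 / 0.932667 = 0.9878 = 98.78%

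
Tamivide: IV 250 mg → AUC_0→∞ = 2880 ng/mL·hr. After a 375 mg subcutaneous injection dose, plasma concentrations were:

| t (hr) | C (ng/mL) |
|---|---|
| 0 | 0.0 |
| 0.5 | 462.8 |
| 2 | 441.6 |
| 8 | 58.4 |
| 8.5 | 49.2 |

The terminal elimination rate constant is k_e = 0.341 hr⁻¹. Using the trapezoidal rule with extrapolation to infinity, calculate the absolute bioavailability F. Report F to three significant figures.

Trapezoidal AUC_0→8.5 (subcutaneous injection):
  [0→0.5]: (0.0+462.8)/2 × 0.5 = 115.7
  [0.5→2]: (462.8+441.6)/2 × 1.5 = 678.3
  [2→8]: (441.6+58.4)/2 × 6 = 1500.0
  [8→8.5]: (58.4+49.2)/2 × 0.5 = 26.9
  Sum = 2320.9 ng/mL·hr
Tail: C_last/k_e = 49.2/0.341 = 144.282
AUC_0→∞ (subcutaneous injection) = 2320.9 + 144.282 = 2465.182 ng/mL·hr
F = (AUC_ev/D_ev)/(AUC_iv/D_iv) = (2465.182/375)/(2880/250) = 6.57382/11.52 = 0.5706

F = 0.571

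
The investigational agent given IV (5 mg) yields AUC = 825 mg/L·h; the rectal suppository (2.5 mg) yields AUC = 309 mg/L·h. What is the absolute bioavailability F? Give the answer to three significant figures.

F = (AUC_ev / D_ev) / (AUC_iv / D_iv)
  = (309/2.5) / (825/5)
  = 123.6 / 165 = 0.7491

F = 0.749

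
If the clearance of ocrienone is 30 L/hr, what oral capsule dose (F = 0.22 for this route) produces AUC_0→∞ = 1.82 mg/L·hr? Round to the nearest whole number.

Dose = CL × AUC_0→∞ / F
     = 30 × 1.82 / 0.22 = 248.182 mg

Dose = 248 mg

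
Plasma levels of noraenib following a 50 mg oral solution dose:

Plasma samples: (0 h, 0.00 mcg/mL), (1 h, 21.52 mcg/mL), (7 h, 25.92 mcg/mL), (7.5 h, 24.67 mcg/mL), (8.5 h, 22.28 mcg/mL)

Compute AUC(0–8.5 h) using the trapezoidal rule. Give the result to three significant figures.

Trapezoidal AUC_0→8.5:
  [0→1]: (0.00+21.52)/2 × 1 = 10.76
  [1→7]: (21.52+25.92)/2 × 6 = 142.32
  [7→7.5]: (25.92+24.67)/2 × 0.5 = 12.6475
  [7.5→8.5]: (24.67+22.28)/2 × 1 = 23.475
  Sum = 189.2025 mcg/mL·h

AUC = 189 mcg/mL·h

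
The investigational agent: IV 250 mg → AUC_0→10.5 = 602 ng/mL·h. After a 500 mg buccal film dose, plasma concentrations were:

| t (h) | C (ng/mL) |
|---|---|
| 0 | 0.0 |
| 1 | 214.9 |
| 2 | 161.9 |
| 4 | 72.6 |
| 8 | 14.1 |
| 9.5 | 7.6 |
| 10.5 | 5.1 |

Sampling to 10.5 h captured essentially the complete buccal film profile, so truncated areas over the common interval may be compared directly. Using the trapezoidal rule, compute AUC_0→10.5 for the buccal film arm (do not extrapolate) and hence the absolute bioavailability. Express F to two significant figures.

Trapezoidal AUC_0→10.5 (buccal film):
  [0→1]: (0.0+214.9)/2 × 1 = 107.45
  [1→2]: (214.9+161.9)/2 × 1 = 188.4
  [2→4]: (161.9+72.6)/2 × 2 = 234.5
  [4→8]: (72.6+14.1)/2 × 4 = 173.4
  [8→9.5]: (14.1+7.6)/2 × 1.5 = 16.275
  [9.5→10.5]: (7.6+5.1)/2 × 1 = 6.35
  Sum = 726.375 ng/mL·h
F = (AUC_ev/D_ev)/(AUC_iv/D_iv) = (726.375/500)/(602/250) = 1.45275/2.408 = 0.6033

F = 0.60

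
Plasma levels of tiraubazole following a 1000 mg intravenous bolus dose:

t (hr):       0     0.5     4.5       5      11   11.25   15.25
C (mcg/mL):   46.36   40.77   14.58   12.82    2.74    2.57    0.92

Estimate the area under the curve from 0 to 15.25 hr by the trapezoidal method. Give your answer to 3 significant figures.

AUC = 194 mcg/mL·hr

Trapezoidal AUC_0→15.25:
  [0→0.5]: (46.36+40.77)/2 × 0.5 = 21.7825
  [0.5→4.5]: (40.77+14.58)/2 × 4 = 110.7
  [4.5→5]: (14.58+12.82)/2 × 0.5 = 6.85
  [5→11]: (12.82+2.74)/2 × 6 = 46.68
  [11→11.25]: (2.74+2.57)/2 × 0.25 = 0.66375
  [11.25→15.25]: (2.57+0.92)/2 × 4 = 6.98
  Sum = 193.65625 mcg/mL·hr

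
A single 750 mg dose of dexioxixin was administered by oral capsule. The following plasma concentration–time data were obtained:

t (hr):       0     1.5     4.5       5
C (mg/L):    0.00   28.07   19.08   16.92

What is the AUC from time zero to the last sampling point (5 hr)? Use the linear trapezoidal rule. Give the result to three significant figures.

AUC = 101 mg/L·hr

Trapezoidal AUC_0→5:
  [0→1.5]: (0.00+28.07)/2 × 1.5 = 21.0525
  [1.5→4.5]: (28.07+19.08)/2 × 3 = 70.725
  [4.5→5]: (19.08+16.92)/2 × 0.5 = 9.0
  Sum = 100.7775 mg/L·hr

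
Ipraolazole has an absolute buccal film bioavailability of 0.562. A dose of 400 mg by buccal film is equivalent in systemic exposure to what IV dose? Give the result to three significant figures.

D_iv = 225 mg

Systemic exposure from an extravascular dose = F × D_ev, so the equivalent IV dose is F × D_ev.
D_iv = F × D_ev = 0.562 × 400 = 224.8 mg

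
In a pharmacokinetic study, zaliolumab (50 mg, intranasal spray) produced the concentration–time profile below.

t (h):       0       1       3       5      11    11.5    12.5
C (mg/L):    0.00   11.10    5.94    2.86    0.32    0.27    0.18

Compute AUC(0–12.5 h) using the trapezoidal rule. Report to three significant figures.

AUC = 41.3 mg/L·h

Trapezoidal AUC_0→12.5:
  [0→1]: (0.00+11.10)/2 × 1 = 5.55
  [1→3]: (11.10+5.94)/2 × 2 = 17.04
  [3→5]: (5.94+2.86)/2 × 2 = 8.8
  [5→11]: (2.86+0.32)/2 × 6 = 9.54
  [11→11.5]: (0.32+0.27)/2 × 0.5 = 0.1475
  [11.5→12.5]: (0.27+0.18)/2 × 1 = 0.225
  Sum = 41.3025 mg/L·h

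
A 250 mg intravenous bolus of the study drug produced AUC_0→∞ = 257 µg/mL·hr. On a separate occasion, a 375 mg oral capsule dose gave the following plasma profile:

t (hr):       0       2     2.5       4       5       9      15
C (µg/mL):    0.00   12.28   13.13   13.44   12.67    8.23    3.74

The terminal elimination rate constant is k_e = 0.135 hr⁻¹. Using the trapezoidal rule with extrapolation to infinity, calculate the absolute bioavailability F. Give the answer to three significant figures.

F = 0.407

Trapezoidal AUC_0→15 (oral capsule):
  [0→2]: (0.00+12.28)/2 × 2 = 12.28
  [2→2.5]: (12.28+13.13)/2 × 0.5 = 6.3525
  [2.5→4]: (13.13+13.44)/2 × 1.5 = 19.9275
  [4→5]: (13.44+12.67)/2 × 1 = 13.055
  [5→9]: (12.67+8.23)/2 × 4 = 41.8
  [9→15]: (8.23+3.74)/2 × 6 = 35.91
  Sum = 129.325 µg/mL·hr
Tail: C_last/k_e = 3.74/0.135 = 27.704
AUC_0→∞ (oral capsule) = 129.325 + 27.704 = 157.029 µg/mL·hr
F = (AUC_ev/D_ev)/(AUC_iv/D_iv) = (157.029/375)/(257/250) = 0.418744/1.028 = 0.4073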